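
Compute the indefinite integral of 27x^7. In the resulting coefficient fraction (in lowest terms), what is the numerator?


Apply the power rule for integration:
integral of ax^n dx = a/(n+1) * x^(n+1) + C
integral of 27x^7 dx
= 27/8 * x^8 + C
The coefficient in lowest terms is 27/8, and its numerator is 27

27


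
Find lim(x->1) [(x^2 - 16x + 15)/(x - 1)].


Direct substitution gives 0/0, so we factor the numerator.
Factor: (x^2 - 16x + 15) = (x - 1)(x - 15)
Cancel the common factor (x - 1):
(x^2 - 16x + 15)/(x - 1) = (x - 15)
Now substitute x = 1:
= (1) - (15) = -14

-14


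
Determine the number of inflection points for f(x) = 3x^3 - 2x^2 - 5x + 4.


Inflection points occur where f''(x) = 0 and concavity changes.
f(x) = 3x^3 - 2x^2 - 5x + 4
f'(x) = 9x^2 - 4x - 5
f''(x) = 18x - 4
Set f''(x) = 0:
18x - 4 = 0
x = 4 / 18 = 2/9
Since f''(x) is linear (degree 1), it changes sign at this point.
Therefore there is exactly 1 inflection point.

1


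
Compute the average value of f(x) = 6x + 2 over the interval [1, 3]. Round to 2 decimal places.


Average value = 1/(b-a) * integral from a to b of f(x) dx
First compute the integral of 6x + 2:
F(x) = 3x^2 + 2x
F(3) = 3 * 9 + 2 * 3 = 33
F(1) = 3 * 1 + 2 * 1 = 5
Integral = 33 - 5 = 28
Average = 28 / (3 - 1) = 28 / 2
= 14 = 14.00

14.00


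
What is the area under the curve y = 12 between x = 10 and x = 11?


The area under a constant function y = 12 is a rectangle.
Width = 11 - 10 = 1
Height = 12
Area = width * height
= 1 * 12
= 12

12


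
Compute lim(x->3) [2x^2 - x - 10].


Since polynomials are continuous, we use direct substitution.
lim(x->3) of 2x^2 - x - 10
= 2 * 3^2 - 1 * 3 - 10
= 18 - 3 - 10
= 5

5


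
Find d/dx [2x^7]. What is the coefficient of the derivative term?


We apply the power rule: d/dx [ax^n] = a*n * x^(n-1)
d/dx [2x^7]
= 2 * 7 * x^(7-1)
= 14x^6
The coefficient is 14

14


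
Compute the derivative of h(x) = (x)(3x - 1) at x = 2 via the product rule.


Let u(x) = x and v(x) = 3x - 1
u'(x) = 1
v'(x) = 3
Product rule: h'(x) = u'(x)*v(x) + u(x)*v'(x)
= 1 * (3x - 1) + (x) * 3
At x = 2:
u(2) = 1 * 2 + 0 = 2
v(2) = 3 * 2 - 1 = 5
h'(2) = 1 * 5 + 2 * 3
= 5 + 6
= 11

11


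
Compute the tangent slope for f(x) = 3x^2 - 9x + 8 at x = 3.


The slope of the tangent line equals f'(x) at the point.
f(x) = 3x^2 - 9x + 8
f'(x) = 6x - 9
At x = 3:
f'(3) = 6 * 3 - 9
= 18 - 9
= 9

9


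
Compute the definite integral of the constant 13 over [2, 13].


The integral of a constant k over [a, b] equals k * (b - a).
integral from 2 to 13 of 13 dx
= 13 * (13 - 2)
= 13 * 11
= 143

143


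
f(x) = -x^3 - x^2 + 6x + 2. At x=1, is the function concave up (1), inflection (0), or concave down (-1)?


Concavity is determined by the sign of f''(x).
f(x) = -x^3 - x^2 + 6x + 2
f'(x) = -3x^2 - 2x + 6
f''(x) = -6x - 2
f''(1) = -6 * 1 - 2
= -6 - 2
= -8
Since f''(1) < 0, the function is concave down (-1)

-1


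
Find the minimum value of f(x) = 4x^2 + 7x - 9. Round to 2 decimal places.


For a quadratic f(x) = ax^2 + bx + c with a > 0, the minimum is at the vertex.
Vertex x-coordinate: x = -b/(2a)
x = -(7) / (2 * 4)
x = -7/8
Substitute back to find the minimum value:
f(-7/8) = 4 * (-7/8)^2 + 7 * (-7/8) - 9
= 49/16 - 49/8 - 9
= -193/16 ≈ -12.06

-12.06


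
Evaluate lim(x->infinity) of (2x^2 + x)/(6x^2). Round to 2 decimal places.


For limits at infinity with equal-degree polynomials,
we compare leading coefficients.
Numerator leading term: 2x^2
Denominator leading term: 6x^2
Divide both by x^2:
lim = (2 + 1/x) / (6)
As x -> infinity, the 1/x and 1/x^2 terms vanish:
= 2/6 = 1/3 ≈ 0.33

0.33


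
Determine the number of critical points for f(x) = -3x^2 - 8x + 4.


Find where f'(x) = 0:
f'(x) = -6x - 8
Set f'(x) = 0:
-6x - 8 = 0
x = 8 / (-6) = -4/3
This is a linear equation in x, so there is exactly one solution.
Number of critical points: 1

1


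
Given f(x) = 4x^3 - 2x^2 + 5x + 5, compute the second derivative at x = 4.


First derivative:
f'(x) = 12x^2 - 4x + 5
Second derivative:
f''(x) = 24x - 4
Substitute x = 4:
f''(4) = 24 * 4 - 4
= 96 - 4
= 92

92


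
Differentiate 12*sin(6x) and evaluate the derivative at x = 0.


Apply the chain rule to differentiate 12*sin(6x):
d/dx [12*sin(6x)]
= 12 * cos(6x) * d/dx(6x)
= 12 * 6 * cos(6x)
= 72 * cos(6x)
Evaluate at x = 0:
= 72 * cos(0)
= 72 * 1
= 72

72


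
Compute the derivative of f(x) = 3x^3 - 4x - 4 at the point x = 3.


Differentiate f(x) = 3x^3 - 4x - 4 term by term:
f'(x) = 9x^2 - 4
Substitute x = 3:
f'(3) = 9 * 3^2 + 0 * 3 - 4
= 81 + 0 - 4
= 77

77


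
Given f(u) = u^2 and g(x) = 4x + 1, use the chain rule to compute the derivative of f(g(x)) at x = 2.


Using the chain rule: (f(g(x)))' = f'(g(x)) * g'(x)
First, find g(2):
g(2) = 4 * 2 + 1 = 9
Next, f'(u) = 2u
And g'(x) = 4
So f'(g(2)) * g'(2)
= 2 * 9 * 4
= 72

72


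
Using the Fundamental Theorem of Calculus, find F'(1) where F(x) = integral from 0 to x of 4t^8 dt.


By the Fundamental Theorem of Calculus (Part 1):
If F(x) = integral from 0 to x of f(t) dt, then F'(x) = f(x)
Here f(t) = 4t^8
So F'(x) = 4x^8
Evaluate at x = 1:
F'(1) = 4 * 1^8
= 4 * 1
= 4

4


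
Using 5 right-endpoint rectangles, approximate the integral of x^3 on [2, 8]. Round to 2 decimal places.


Right Riemann sum uses right endpoints of each subinterval.
Interval: [2, 8], n = 5
dx = (8 - 2) / 5 = 6/5
Right endpoints: [16/5, 22/5, 28/5, 34/5, 8]
f values: [4096/125, 10648/125, 21952/125, 39304/125, 512]
Sum = dx * (sum of f values)
= 6/5 * 1120
= 1344 = 1344.00

1344.00


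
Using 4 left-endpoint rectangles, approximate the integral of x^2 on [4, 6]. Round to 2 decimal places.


Left Riemann sum uses left endpoints of each subinterval.
Interval: [4, 6], n = 4
dx = (6 - 4) / 4 = 1/2
Left endpoints: [4, 9/2, 5, 11/2]
f values: [16, 81/4, 25, 121/4]
Sum = dx * (sum of f values)
= 1/2 * 183/2
= 183/4 = 45.75

45.75


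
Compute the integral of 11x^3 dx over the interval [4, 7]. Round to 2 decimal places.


Find the antiderivative of 11x^3:
F(x) = 11/4 * x^4
Apply the Fundamental Theorem of Calculus:
F(7) - F(4)
= 11/4 * 7^4 - 11/4 * 4^4
= 11/4 * (2401 - 256)
= 11/4 * 2145
= 23595/4 = 5898.75

5898.75


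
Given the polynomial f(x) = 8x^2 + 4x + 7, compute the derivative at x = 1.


Differentiate term by term using power and sum rules:
f(x) = 8x^2 + 4x + 7
f'(x) = 16x + 4
Substitute x = 1:
f'(1) = 16 * 1 + 4
= 16 + 4
= 20

20


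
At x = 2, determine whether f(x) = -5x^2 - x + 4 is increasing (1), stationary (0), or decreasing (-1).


Compute f'(x) to determine behavior:
f'(x) = -10x - 1
f'(2) = -10 * 2 - 1
= -20 - 1
= -21
Since f'(2) < 0, the function is decreasing (-1)

-1


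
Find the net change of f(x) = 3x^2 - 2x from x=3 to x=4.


Net change = f(b) - f(a)
f(x) = 3x^2 - 2x
Compute f(4):
f(4) = 3 * 4^2 - 2 * 4 + 0
= 48 - 8 + 0
= 40
Compute f(3):
f(3) = 3 * 3^2 - 2 * 3 + 0
= 27 - 6 + 0
= 21
Net change = 40 - 21 = 19

19


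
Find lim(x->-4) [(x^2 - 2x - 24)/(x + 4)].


Direct substitution gives 0/0, so we factor the numerator.
Factor: (x^2 - 2x - 24) = (x + 4)(x - 6)
Cancel the common factor (x + 4):
(x^2 - 2x - 24)/(x + 4) = (x - 6)
Now substitute x = -4:
= (-4) - (6) = -10

-10


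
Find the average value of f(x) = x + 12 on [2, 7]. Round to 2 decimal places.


Average value = 1/(b-a) * integral from a to b of f(x) dx
First compute the integral of x + 12:
F(x) = (1/2)x^2 + 12x
F(7) = 1/2 * 49 + 12 * 7 = 217/2
F(2) = 1/2 * 4 + 12 * 2 = 26
Integral = 217/2 - 26 = 165/2
Average = (165/2) / (7 - 2) = (165/2) / 5
= 33/2 = 16.50

16.50


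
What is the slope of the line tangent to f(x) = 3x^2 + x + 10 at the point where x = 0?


The slope of the tangent line equals f'(x) at the point.
f(x) = 3x^2 + x + 10
f'(x) = 6x + 1
At x = 0:
f'(0) = 6 * 0 + 1
= 0 + 1
= 1

1


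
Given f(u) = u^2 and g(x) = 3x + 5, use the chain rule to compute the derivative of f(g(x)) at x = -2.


Using the chain rule: (f(g(x)))' = f'(g(x)) * g'(x)
First, find g(-2):
g(-2) = 3 * (-2) + 5 = -1
Next, f'(u) = 2u
And g'(x) = 3
So f'(g(-2)) * g'(-2)
= 2 * (-1) * 3
= -6

-6


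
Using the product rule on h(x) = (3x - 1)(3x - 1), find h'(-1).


Let u(x) = 3x - 1 and v(x) = 3x - 1
u'(x) = 3
v'(x) = 3
Product rule: h'(x) = u'(x)*v(x) + u(x)*v'(x)
= 3 * (3x - 1) + (3x - 1) * 3
At x = -1:
u(-1) = 3 * (-1) - 1 = -4
v(-1) = 3 * (-1) - 1 = -4
h'(-1) = 3 * (-4) + (-4) * 3
= -12 - 12
= -24

-24


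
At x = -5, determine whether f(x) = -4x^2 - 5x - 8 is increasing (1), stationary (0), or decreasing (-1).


Compute f'(x) to determine behavior:
f'(x) = -8x - 5
f'(-5) = -8 * (-5) - 5
= 40 - 5
= 35
Since f'(-5) > 0, the function is increasing (1)

1


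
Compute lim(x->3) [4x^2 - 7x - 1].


Since polynomials are continuous, we use direct substitution.
lim(x->3) of 4x^2 - 7x - 1
= 4 * 3^2 - 7 * 3 - 1
= 36 - 21 - 1
= 14

14


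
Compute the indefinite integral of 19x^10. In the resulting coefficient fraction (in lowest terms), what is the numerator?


Apply the power rule for integration:
integral of ax^n dx = a/(n+1) * x^(n+1) + C
integral of 19x^10 dx
= 19/11 * x^11 + C
The coefficient in lowest terms is 19/11, and its numerator is 19

19


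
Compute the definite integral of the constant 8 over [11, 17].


The integral of a constant k over [a, b] equals k * (b - a).
integral from 11 to 17 of 8 dx
= 8 * (17 - 11)
= 8 * 6
= 48

48


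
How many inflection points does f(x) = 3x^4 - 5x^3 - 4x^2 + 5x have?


Inflection points occur where f''(x) = 0 and concavity changes.
f(x) = 3x^4 - 5x^3 - 4x^2 + 5x
f'(x) = 12x^3 - 15x^2 - 8x + 5
f''(x) = 36x^2 - 30x - 8
This is a quadratic in x. Use the discriminant to count real roots.
Discriminant = (-30)^2 - 4 * 36 * (-8)
= 900 - (-1152)
= 2052
Since discriminant > 0, f''(x) = 0 has 2 distinct real solutions.
A quadratic with two distinct real roots changes sign at each root, so concavity changes at both.
Number of inflection points: 2

2


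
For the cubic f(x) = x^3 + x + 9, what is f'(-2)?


Differentiate f(x) = x^3 + x + 9 term by term:
f'(x) = 3x^2 + 1
Substitute x = -2:
f'(-2) = 3 * (-2)^2 + 0 * (-2) + 1
= 12 + 0 + 1
= 13

13


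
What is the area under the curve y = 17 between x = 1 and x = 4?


The area under a constant function y = 17 is a rectangle.
Width = 4 - 1 = 3
Height = 17
Area = width * height
= 3 * 17
= 51

51


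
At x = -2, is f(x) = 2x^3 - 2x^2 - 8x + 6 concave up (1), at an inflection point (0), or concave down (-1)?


Concavity is determined by the sign of f''(x).
f(x) = 2x^3 - 2x^2 - 8x + 6
f'(x) = 6x^2 - 4x - 8
f''(x) = 12x - 4
f''(-2) = 12 * (-2) - 4
= -24 - 4
= -28
Since f''(-2) < 0, the function is concave down (-1)

-1


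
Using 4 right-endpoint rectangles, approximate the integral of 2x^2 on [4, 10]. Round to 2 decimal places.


Right Riemann sum uses right endpoints of each subinterval.
Interval: [4, 10], n = 4
dx = (10 - 4) / 4 = 3/2
Right endpoints: [11/2, 7, 17/2, 10]
f values: [121/2, 98, 289/2, 200]
Sum = dx * (sum of f values)
= 3/2 * 503
= 1509/2 = 754.50

754.50


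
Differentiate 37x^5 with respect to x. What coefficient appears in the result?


We apply the power rule: d/dx [ax^n] = a*n * x^(n-1)
d/dx [37x^5]
= 37 * 5 * x^(5-1)
= 185x^4
The coefficient is 185

185


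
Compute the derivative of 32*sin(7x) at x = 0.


Apply the chain rule to differentiate 32*sin(7x):
d/dx [32*sin(7x)]
= 32 * cos(7x) * d/dx(7x)
= 32 * 7 * cos(7x)
= 224 * cos(7x)
Evaluate at x = 0:
= 224 * cos(0)
= 224 * 1
= 224

224


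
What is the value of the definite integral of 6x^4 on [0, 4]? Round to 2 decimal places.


Find the antiderivative of 6x^4:
F(x) = 6/5 * x^5
Apply the Fundamental Theorem of Calculus:
F(4) - F(0)
= 6/5 * 4^5 - 6/5 * 0^5
= 6/5 * (1024 - 0)
= 6/5 * 1024
= 6144/5 = 1228.80

1228.80


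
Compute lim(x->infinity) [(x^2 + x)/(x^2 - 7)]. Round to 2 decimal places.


For limits at infinity with equal-degree polynomials,
we compare leading coefficients.
Numerator leading term: x^2
Denominator leading term: x^2
Divide both by x^2:
lim = (1 + 1/x) / (1 - 7/x^2)
As x -> infinity, the 1/x and 1/x^2 terms vanish:
= 1/1 = 1 = 1.00

1.00


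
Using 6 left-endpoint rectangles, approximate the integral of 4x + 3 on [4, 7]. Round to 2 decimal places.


Left Riemann sum uses left endpoints of each subinterval.
Interval: [4, 7], n = 6
dx = (7 - 4) / 6 = 1/2
Left endpoints: [4, 9/2, 5, 11/2, 6, 13/2]
f values: [19, 21, 23, 25, 27, 29]
Sum = dx * (sum of f values)
= 1/2 * 144
= 72 = 72.00

72.00


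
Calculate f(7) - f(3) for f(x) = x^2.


Net change = f(b) - f(a)
f(x) = x^2
Compute f(7):
f(7) = 1 * 7^2 + 0 * 7 + 0
= 49 + 0 + 0
= 49
Compute f(3):
f(3) = 1 * 3^2 + 0 * 3 + 0
= 9 + 0 + 0
= 9
Net change = 49 - 9 = 40

40


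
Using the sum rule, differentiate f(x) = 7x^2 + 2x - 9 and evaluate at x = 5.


Differentiate term by term using power and sum rules:
f(x) = 7x^2 + 2x - 9
f'(x) = 14x + 2
Substitute x = 5:
f'(5) = 14 * 5 + 2
= 70 + 2
= 72

72


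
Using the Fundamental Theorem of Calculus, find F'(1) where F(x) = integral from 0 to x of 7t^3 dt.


By the Fundamental Theorem of Calculus (Part 1):
If F(x) = integral from 0 to x of f(t) dt, then F'(x) = f(x)
Here f(t) = 7t^3
So F'(x) = 7x^3
Evaluate at x = 1:
F'(1) = 7 * 1^3
= 7 * 1
= 7

7


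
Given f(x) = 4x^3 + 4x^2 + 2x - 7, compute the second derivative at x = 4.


First derivative:
f'(x) = 12x^2 + 8x + 2
Second derivative:
f''(x) = 24x + 8
Substitute x = 4:
f''(4) = 24 * 4 + 8
= 96 + 8
= 104

104


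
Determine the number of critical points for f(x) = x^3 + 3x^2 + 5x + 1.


Find where f'(x) = 0:
f(x) = x^3 + 3x^2 + 5x + 1
f'(x) = 3x^2 + 6x + 5
This is a quadratic in x. Use the discriminant to count real roots.
Discriminant = (6)^2 - 4 * 3 * 5
= 36 - 60
= -24
Since discriminant < 0, f'(x) = 0 has no real solutions.
Number of critical points: 0

0


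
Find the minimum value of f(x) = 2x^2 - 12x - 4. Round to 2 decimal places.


For a quadratic f(x) = ax^2 + bx + c with a > 0, the minimum is at the vertex.
Vertex x-coordinate: x = -b/(2a)
x = -(-12) / (2 * 2)
x = 12/4 = 3
Substitute back to find the minimum value:
f(3) = 2 * 3^2 - 12 * 3 - 4
= 18 - 36 - 4
= -22 = -22.00

-22.00


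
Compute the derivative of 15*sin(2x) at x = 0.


Apply the chain rule to differentiate 15*sin(2x):
d/dx [15*sin(2x)]
= 15 * cos(2x) * d/dx(2x)
= 15 * 2 * cos(2x)
= 30 * cos(2x)
Evaluate at x = 0:
= 30 * cos(0)
= 30 * 1
= 30

30


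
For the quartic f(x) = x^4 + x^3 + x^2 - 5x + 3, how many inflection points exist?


Inflection points occur where f''(x) = 0 and concavity changes.
f(x) = x^4 + x^3 + x^2 - 5x + 3
f'(x) = 4x^3 + 3x^2 + 2x - 5
f''(x) = 12x^2 + 6x + 2
This is a quadratic in x. Use the discriminant to count real roots.
Discriminant = (6)^2 - 4 * 12 * 2
= 36 - 96
= -60
Since discriminant < 0, f''(x) = 0 has no real solutions.
Number of inflection points: 0

0


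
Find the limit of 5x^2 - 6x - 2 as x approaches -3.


Since polynomials are continuous, we use direct substitution.
lim(x->-3) of 5x^2 - 6x - 2
= 5 * (-3)^2 - 6 * (-3) - 2
= 45 + 18 - 2
= 61

61


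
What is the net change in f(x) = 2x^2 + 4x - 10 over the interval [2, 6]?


Net change = f(b) - f(a)
f(x) = 2x^2 + 4x - 10
Compute f(6):
f(6) = 2 * 6^2 + 4 * 6 - 10
= 72 + 24 - 10
= 86
Compute f(2):
f(2) = 2 * 2^2 + 4 * 2 - 10
= 8 + 8 - 10
= 6
Net change = 86 - 6 = 80

80


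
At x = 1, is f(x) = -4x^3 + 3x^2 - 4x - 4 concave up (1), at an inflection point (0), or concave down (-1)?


Concavity is determined by the sign of f''(x).
f(x) = -4x^3 + 3x^2 - 4x - 4
f'(x) = -12x^2 + 6x - 4
f''(x) = -24x + 6
f''(1) = -24 * 1 + 6
= -24 + 6
= -18
Since f''(1) < 0, the function is concave down (-1)

-1


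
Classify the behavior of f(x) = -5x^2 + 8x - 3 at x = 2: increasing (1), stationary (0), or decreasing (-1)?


Compute f'(x) to determine behavior:
f'(x) = -10x + 8
f'(2) = -10 * 2 + 8
= -20 + 8
= -12
Since f'(2) < 0, the function is decreasing (-1)

-1


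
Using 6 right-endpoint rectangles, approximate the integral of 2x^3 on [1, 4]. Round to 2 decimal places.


Right Riemann sum uses right endpoints of each subinterval.
Interval: [1, 4], n = 6
dx = (4 - 1) / 6 = 1/2
Right endpoints: [3/2, 2, 5/2, 3, 7/2, 4]
f values: [27/4, 16, 125/4, 54, 343/4, 128]
Sum = dx * (sum of f values)
= 1/2 * 1287/4
= 1287/8 ≈ 160.88

160.88


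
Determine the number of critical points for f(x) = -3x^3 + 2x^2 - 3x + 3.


Find where f'(x) = 0:
f(x) = -3x^3 + 2x^2 - 3x + 3
f'(x) = -9x^2 + 4x - 3
This is a quadratic in x. Use the discriminant to count real roots.
Discriminant = (4)^2 - 4 * (-9) * (-3)
= 16 - 108
= -92
Since discriminant < 0, f'(x) = 0 has no real solutions.
Number of critical points: 0

0


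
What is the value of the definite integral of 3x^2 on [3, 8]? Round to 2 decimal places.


Find the antiderivative of 3x^2:
F(x) = 3/3 * x^3
Apply the Fundamental Theorem of Calculus:
F(8) - F(3)
= 3/3 * 8^3 - 3/3 * 3^3
= 3/3 * (512 - 27)
= 3/3 * 485
= 485 = 485.00

485.00


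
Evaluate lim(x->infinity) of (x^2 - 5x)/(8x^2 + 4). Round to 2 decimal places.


For limits at infinity with equal-degree polynomials,
we compare leading coefficients.
Numerator leading term: x^2
Denominator leading term: 8x^2
Divide both by x^2:
lim = (1 - 5/x) / (8 + 4/x^2)
As x -> infinity, the 1/x and 1/x^2 terms vanish:
= 1/8 ≈ 0.13

0.13


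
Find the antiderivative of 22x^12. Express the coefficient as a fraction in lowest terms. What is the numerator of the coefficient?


Apply the power rule for integration:
integral of ax^n dx = a/(n+1) * x^(n+1) + C
integral of 22x^12 dx
= 22/13 * x^13 + C
The coefficient in lowest terms is 22/13, and its numerator is 22

22


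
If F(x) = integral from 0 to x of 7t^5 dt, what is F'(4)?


By the Fundamental Theorem of Calculus (Part 1):
If F(x) = integral from 0 to x of f(t) dt, then F'(x) = f(x)
Here f(t) = 7t^5
So F'(x) = 7x^5
Evaluate at x = 4:
F'(4) = 7 * 4^5
= 7 * 1024
= 7168

7168


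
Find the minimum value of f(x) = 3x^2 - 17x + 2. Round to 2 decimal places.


For a quadratic f(x) = ax^2 + bx + c with a > 0, the minimum is at the vertex.
Vertex x-coordinate: x = -b/(2a)
x = -(-17) / (2 * 3)
x = 17/6
Substitute back to find the minimum value:
f(17/6) = 3 * (17/6)^2 - 17 * (17/6) + 2
= 289/12 - 289/6 + 2
= -265/12 ≈ -22.08

-22.08


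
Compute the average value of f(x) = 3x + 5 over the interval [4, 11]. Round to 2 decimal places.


Average value = 1/(b-a) * integral from a to b of f(x) dx
First compute the integral of 3x + 5:
F(x) = (3/2)x^2 + 5x
F(11) = 3/2 * 121 + 5 * 11 = 473/2
F(4) = 3/2 * 16 + 5 * 4 = 44
Integral = 473/2 - 44 = 385/2
Average = (385/2) / (11 - 4) = (385/2) / 7
= 55/2 = 27.50

27.50


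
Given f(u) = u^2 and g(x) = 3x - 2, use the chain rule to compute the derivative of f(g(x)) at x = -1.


Using the chain rule: (f(g(x)))' = f'(g(x)) * g'(x)
First, find g(-1):
g(-1) = 3 * (-1) - 2 = -5
Next, f'(u) = 2u
And g'(x) = 3
So f'(g(-1)) * g'(-1)
= 2 * (-5) * 3
= -30

-30


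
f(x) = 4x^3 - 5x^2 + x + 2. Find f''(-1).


First derivative:
f'(x) = 12x^2 - 10x + 1
Second derivative:
f''(x) = 24x - 10
Substitute x = -1:
f''(-1) = 24 * (-1) - 10
= -24 - 10
= -34

-34


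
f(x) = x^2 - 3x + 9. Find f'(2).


Differentiate term by term using power and sum rules:
f(x) = x^2 - 3x + 9
f'(x) = 2x - 3
Substitute x = 2:
f'(2) = 2 * 2 - 3
= 4 - 3
= 1

1


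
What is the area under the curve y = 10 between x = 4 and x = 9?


The area under a constant function y = 10 is a rectangle.
Width = 9 - 4 = 5
Height = 10
Area = width * height
= 5 * 10
= 50

50


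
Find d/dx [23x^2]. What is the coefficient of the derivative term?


We apply the power rule: d/dx [ax^n] = a*n * x^(n-1)
d/dx [23x^2]
= 23 * 2 * x^(2-1)
= 46x
The coefficient is 46

46


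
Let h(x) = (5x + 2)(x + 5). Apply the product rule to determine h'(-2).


Let u(x) = 5x + 2 and v(x) = x + 5
u'(x) = 5
v'(x) = 1
Product rule: h'(x) = u'(x)*v(x) + u(x)*v'(x)
= 5 * (x + 5) + (5x + 2) * 1
At x = -2:
u(-2) = 5 * (-2) + 2 = -8
v(-2) = 1 * (-2) + 5 = 3
h'(-2) = 5 * 3 + (-8) * 1
= 15 - 8
= 7

7


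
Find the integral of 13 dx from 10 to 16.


The integral of a constant k over [a, b] equals k * (b - a).
integral from 10 to 16 of 13 dx
= 13 * (16 - 10)
= 13 * 6
= 78

78


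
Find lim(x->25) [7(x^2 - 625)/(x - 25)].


Direct substitution gives 0/0, so we factor the numerator.
Factor: 7(x^2 - 625) = 7 * (x - 25)(x + 25)
Cancel the common factor (x - 25):
7(x^2 - 625)/(x - 25) = 7 * (x + 25)
Now substitute x = 25:
= 7 * (25 + 25) = 350

350


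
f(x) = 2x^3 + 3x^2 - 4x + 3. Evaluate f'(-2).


Differentiate f(x) = 2x^3 + 3x^2 - 4x + 3 term by term:
f'(x) = 6x^2 + 6x - 4
Substitute x = -2:
f'(-2) = 6 * (-2)^2 + 6 * (-2) - 4
= 24 - 12 - 4
= 8

8


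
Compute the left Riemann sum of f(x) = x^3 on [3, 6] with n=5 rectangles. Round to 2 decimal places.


Left Riemann sum uses left endpoints of each subinterval.
Interval: [3, 6], n = 5
dx = (6 - 3) / 5 = 3/5
Left endpoints: [3, 18/5, 21/5, 24/5, 27/5]
f values: [27, 5832/125, 9261/125, 13824/125, 19683/125]
Sum = dx * (sum of f values)
= 3/5 * 2079/5
= 6237/25 = 249.48

249.48


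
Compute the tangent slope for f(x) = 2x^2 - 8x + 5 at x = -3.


The slope of the tangent line equals f'(x) at the point.
f(x) = 2x^2 - 8x + 5
f'(x) = 4x - 8
At x = -3:
f'(-3) = 4 * (-3) - 8
= -12 - 8
= -20

-20


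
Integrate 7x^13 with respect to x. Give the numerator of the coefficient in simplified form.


Apply the power rule for integration:
integral of ax^n dx = a/(n+1) * x^(n+1) + C
integral of 7x^13 dx
= 7/14 * x^14 + C
= 1/2 * x^14 + C
The coefficient in lowest terms is 1/2, and its numerator is 1

1


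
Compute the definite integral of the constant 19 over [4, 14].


The integral of a constant k over [a, b] equals k * (b - a).
integral from 4 to 14 of 19 dx
= 19 * (14 - 4)
= 19 * 10
= 190

190


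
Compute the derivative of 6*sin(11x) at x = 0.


Apply the chain rule to differentiate 6*sin(11x):
d/dx [6*sin(11x)]
= 6 * cos(11x) * d/dx(11x)
= 6 * 11 * cos(11x)
= 66 * cos(11x)
Evaluate at x = 0:
= 66 * cos(0)
= 66 * 1
= 66

66


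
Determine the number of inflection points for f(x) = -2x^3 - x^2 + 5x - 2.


Inflection points occur where f''(x) = 0 and concavity changes.
f(x) = -2x^3 - x^2 + 5x - 2
f'(x) = -6x^2 - 2x + 5
f''(x) = -12x - 2
Set f''(x) = 0:
-12x - 2 = 0
x = 2 / (-12) = -1/6
Since f''(x) is linear (degree 1), it changes sign at this point.
Therefore there is exactly 1 inflection point.

1


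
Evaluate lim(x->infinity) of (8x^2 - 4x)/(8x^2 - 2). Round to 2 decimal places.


For limits at infinity with equal-degree polynomials,
we compare leading coefficients.
Numerator leading term: 8x^2
Denominator leading term: 8x^2
Divide both by x^2:
lim = (8 - 4/x) / (8 - 2/x^2)
As x -> infinity, the 1/x and 1/x^2 terms vanish:
= 8/8 = 1 = 1.00

1.00


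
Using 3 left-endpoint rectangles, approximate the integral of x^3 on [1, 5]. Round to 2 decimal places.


Left Riemann sum uses left endpoints of each subinterval.
Interval: [1, 5], n = 3
dx = (5 - 1) / 3 = 4/3
Left endpoints: [1, 7/3, 11/3]
f values: [1, 343/27, 1331/27]
Sum = dx * (sum of f values)
= 4/3 * 63
= 84 = 84.00

84.00


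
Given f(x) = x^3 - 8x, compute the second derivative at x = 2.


First derivative:
f'(x) = 3x^2 - 8
Second derivative:
f''(x) = 6x
Substitute x = 2:
f''(2) = 6 * 2 + 0
= 12 + 0
= 12

12


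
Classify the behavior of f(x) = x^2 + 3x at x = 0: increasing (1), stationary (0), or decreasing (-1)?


Compute f'(x) to determine behavior:
f'(x) = 2x + 3
f'(0) = 2 * 0 + 3
= 0 + 3
= 3
Since f'(0) > 0, the function is increasing (1)

1


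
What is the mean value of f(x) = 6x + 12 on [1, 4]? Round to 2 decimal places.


Average value = 1/(b-a) * integral from a to b of f(x) dx
First compute the integral of 6x + 12:
F(x) = 3x^2 + 12x
F(4) = 3 * 16 + 12 * 4 = 96
F(1) = 3 * 1 + 12 * 1 = 15
Integral = 96 - 15 = 81
Average = 81 / (4 - 1) = 81 / 3
= 27 = 27.00

27.00


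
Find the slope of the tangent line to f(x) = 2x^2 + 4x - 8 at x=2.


The slope of the tangent line equals f'(x) at the point.
f(x) = 2x^2 + 4x - 8
f'(x) = 4x + 4
At x = 2:
f'(2) = 4 * 2 + 4
= 8 + 4
= 12

12


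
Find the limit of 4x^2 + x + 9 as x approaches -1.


Since polynomials are continuous, we use direct substitution.
lim(x->-1) of 4x^2 + x + 9
= 4 * (-1)^2 + 1 * (-1) + 9
= 4 - 1 + 9
= 12

12


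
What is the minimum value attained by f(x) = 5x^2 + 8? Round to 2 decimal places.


For a quadratic f(x) = ax^2 + bx + c with a > 0, the minimum is at the vertex.
Vertex x-coordinate: x = -b/(2a)
x = -(0) / (2 * 5)
x = 0/10 = 0
Substitute back to find the minimum value:
f(0) = 5 * 0^2 + 0 * 0 + 8
= 0 + 0 + 8
= 8 = 8.00

8.00


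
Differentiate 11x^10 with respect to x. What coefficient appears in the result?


We apply the power rule: d/dx [ax^n] = a*n * x^(n-1)
d/dx [11x^10]
= 11 * 10 * x^(10-1)
= 110x^9
The coefficient is 110

110


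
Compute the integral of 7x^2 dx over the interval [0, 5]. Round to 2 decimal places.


Find the antiderivative of 7x^2:
F(x) = 7/3 * x^3
Apply the Fundamental Theorem of Calculus:
F(5) - F(0)
= 7/3 * 5^3 - 7/3 * 0^3
= 7/3 * (125 - 0)
= 7/3 * 125
= 875/3 ≈ 291.67

291.67


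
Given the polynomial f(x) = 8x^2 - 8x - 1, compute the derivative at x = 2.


Differentiate term by term using power and sum rules:
f(x) = 8x^2 - 8x - 1
f'(x) = 16x - 8
Substitute x = 2:
f'(2) = 16 * 2 - 8
= 32 - 8
= 24

24


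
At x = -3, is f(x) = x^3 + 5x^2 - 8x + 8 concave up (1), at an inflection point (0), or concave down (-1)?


Concavity is determined by the sign of f''(x).
f(x) = x^3 + 5x^2 - 8x + 8
f'(x) = 3x^2 + 10x - 8
f''(x) = 6x + 10
f''(-3) = 6 * (-3) + 10
= -18 + 10
= -8
Since f''(-3) < 0, the function is concave down (-1)

-1


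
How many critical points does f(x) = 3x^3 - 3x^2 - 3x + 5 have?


Find where f'(x) = 0:
f(x) = 3x^3 - 3x^2 - 3x + 5
f'(x) = 9x^2 - 6x - 3
This is a quadratic in x. Use the discriminant to count real roots.
Discriminant = (-6)^2 - 4 * 9 * (-3)
= 36 - (-108)
= 144
Since discriminant > 0, f'(x) = 0 has 2 real solutions.
Number of critical points: 2

2


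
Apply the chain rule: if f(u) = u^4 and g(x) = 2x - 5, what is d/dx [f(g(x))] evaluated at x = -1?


Using the chain rule: (f(g(x)))' = f'(g(x)) * g'(x)
First, find g(-1):
g(-1) = 2 * (-1) - 5 = -7
Next, f'(u) = 4u^3
And g'(x) = 2
So f'(g(-1)) * g'(-1)
= 4 * (-7)^3 * 2
= 4 * (-343) * 2
= -2744

-2744


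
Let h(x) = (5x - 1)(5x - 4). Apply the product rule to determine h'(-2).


Let u(x) = 5x - 1 and v(x) = 5x - 4
u'(x) = 5
v'(x) = 5
Product rule: h'(x) = u'(x)*v(x) + u(x)*v'(x)
= 5 * (5x - 4) + (5x - 1) * 5
At x = -2:
u(-2) = 5 * (-2) - 1 = -11
v(-2) = 5 * (-2) - 4 = -14
h'(-2) = 5 * (-14) + (-11) * 5
= -70 - 55
= -125

-125


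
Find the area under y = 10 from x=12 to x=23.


The area under a constant function y = 10 is a rectangle.
Width = 23 - 12 = 11
Height = 10
Area = width * height
= 11 * 10
= 110

110


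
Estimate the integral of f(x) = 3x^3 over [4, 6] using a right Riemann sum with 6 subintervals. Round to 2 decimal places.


Right Riemann sum uses right endpoints of each subinterval.
Interval: [4, 6], n = 6
dx = (6 - 4) / 6 = 1/3
Right endpoints: [13/3, 14/3, 5, 16/3, 17/3, 6]
f values: [2197/9, 2744/9, 375, 4096/9, 4913/9, 648]
Sum = dx * (sum of f values)
= 1/3 * 2573
= 2573/3 ≈ 857.67

857.67


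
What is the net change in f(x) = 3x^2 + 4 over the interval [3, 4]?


Net change = f(b) - f(a)
f(x) = 3x^2 + 4
Compute f(4):
f(4) = 3 * 4^2 + 0 * 4 + 4
= 48 + 0 + 4
= 52
Compute f(3):
f(3) = 3 * 3^2 + 0 * 3 + 4
= 27 + 0 + 4
= 31
Net change = 52 - 31 = 21

21


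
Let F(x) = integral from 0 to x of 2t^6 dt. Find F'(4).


By the Fundamental Theorem of Calculus (Part 1):
If F(x) = integral from 0 to x of f(t) dt, then F'(x) = f(x)
Here f(t) = 2t^6
So F'(x) = 2x^6
Evaluate at x = 4:
F'(4) = 2 * 4^6
= 2 * 4096
= 8192

8192


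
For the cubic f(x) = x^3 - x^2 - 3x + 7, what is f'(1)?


Differentiate f(x) = x^3 - x^2 - 3x + 7 term by term:
f'(x) = 3x^2 - 2x - 3
Substitute x = 1:
f'(1) = 3 * 1^2 - 2 * 1 - 3
= 3 - 2 - 3
= -2

-2


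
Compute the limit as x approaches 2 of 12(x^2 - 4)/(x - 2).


Direct substitution gives 0/0, so we factor the numerator.
Factor: 12(x^2 - 4) = 12 * (x - 2)(x + 2)
Cancel the common factor (x - 2):
12(x^2 - 4)/(x - 2) = 12 * (x + 2)
Now substitute x = 2:
= 12 * (2 + 2) = 48

48


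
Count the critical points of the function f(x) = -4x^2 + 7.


Find where f'(x) = 0:
f'(x) = -8x
Set f'(x) = 0:
-8x = 0
x = 0 / (-8) = 0
This is a linear equation in x, so there is exactly one solution.
Number of critical points: 1

1


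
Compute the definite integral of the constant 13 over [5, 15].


The integral of a constant k over [a, b] equals k * (b - a).
integral from 5 to 15 of 13 dx
= 13 * (15 - 5)
= 13 * 10
= 130

130


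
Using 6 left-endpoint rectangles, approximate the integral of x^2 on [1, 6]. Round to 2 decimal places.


Left Riemann sum uses left endpoints of each subinterval.
Interval: [1, 6], n = 6
dx = (6 - 1) / 6 = 5/6
Left endpoints: [1, 11/6, 8/3, 7/2, 13/3, 31/6]
f values: [1, 121/36, 64/9, 49/4, 169/9, 961/36]
Sum = dx * (sum of f values)
= 5/6 * 2491/36
= 12455/216 ≈ 57.66

57.66


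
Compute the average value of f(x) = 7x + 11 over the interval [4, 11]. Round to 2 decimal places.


Average value = 1/(b-a) * integral from a to b of f(x) dx
First compute the integral of 7x + 11:
F(x) = (7/2)x^2 + 11x
F(11) = 7/2 * 121 + 11 * 11 = 1089/2
F(4) = 7/2 * 16 + 11 * 4 = 100
Integral = 1089/2 - 100 = 889/2
Average = (889/2) / (11 - 4) = (889/2) / 7
= 127/2 = 63.50

63.50


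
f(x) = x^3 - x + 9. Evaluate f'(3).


Differentiate f(x) = x^3 - x + 9 term by term:
f'(x) = 3x^2 - 1
Substitute x = 3:
f'(3) = 3 * 3^2 + 0 * 3 - 1
= 27 + 0 - 1
= 26

26


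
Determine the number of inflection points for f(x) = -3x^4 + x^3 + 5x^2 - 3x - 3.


Inflection points occur where f''(x) = 0 and concavity changes.
f(x) = -3x^4 + x^3 + 5x^2 - 3x - 3
f'(x) = -12x^3 + 3x^2 + 10x - 3
f''(x) = -36x^2 + 6x + 10
This is a quadratic in x. Use the discriminant to count real roots.
Discriminant = (6)^2 - 4 * (-36) * 10
= 36 - (-1440)
= 1476
Since discriminant > 0, f''(x) = 0 has 2 distinct real solutions.
A quadratic with two distinct real roots changes sign at each root, so concavity changes at both.
Number of inflection points: 2

2


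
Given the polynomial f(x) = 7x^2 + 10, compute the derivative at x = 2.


Differentiate term by term using power and sum rules:
f(x) = 7x^2 + 10
f'(x) = 14x
Substitute x = 2:
f'(2) = 14 * 2 + 0
= 28 + 0
= 28

28


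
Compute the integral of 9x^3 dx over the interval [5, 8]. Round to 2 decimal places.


Find the antiderivative of 9x^3:
F(x) = 9/4 * x^4
Apply the Fundamental Theorem of Calculus:
F(8) - F(5)
= 9/4 * 8^4 - 9/4 * 5^4
= 9/4 * (4096 - 625)
= 9/4 * 3471
= 31239/4 = 7809.75

7809.75


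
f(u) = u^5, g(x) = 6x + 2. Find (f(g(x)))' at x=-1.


Using the chain rule: (f(g(x)))' = f'(g(x)) * g'(x)
First, find g(-1):
g(-1) = 6 * (-1) + 2 = -4
Next, f'(u) = 5u^4
And g'(x) = 6
So f'(g(-1)) * g'(-1)
= 5 * (-4)^4 * 6
= 5 * 256 * 6
= 7680

7680


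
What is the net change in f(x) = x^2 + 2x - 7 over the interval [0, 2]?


Net change = f(b) - f(a)
f(x) = x^2 + 2x - 7
Compute f(2):
f(2) = 1 * 2^2 + 2 * 2 - 7
= 4 + 4 - 7
= 1
Compute f(0):
f(0) = 1 * 0^2 + 2 * 0 - 7
= 0 + 0 - 7
= -7
Net change = 1 - (-7) = 8

8


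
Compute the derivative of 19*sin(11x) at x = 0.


Apply the chain rule to differentiate 19*sin(11x):
d/dx [19*sin(11x)]
= 19 * cos(11x) * d/dx(11x)
= 19 * 11 * cos(11x)
= 209 * cos(11x)
Evaluate at x = 0:
= 209 * cos(0)
= 209 * 1
= 209

209


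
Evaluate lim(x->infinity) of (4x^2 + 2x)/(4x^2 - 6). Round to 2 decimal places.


For limits at infinity with equal-degree polynomials,
we compare leading coefficients.
Numerator leading term: 4x^2
Denominator leading term: 4x^2
Divide both by x^2:
lim = (4 + 2/x) / (4 - 6/x^2)
As x -> infinity, the 1/x and 1/x^2 terms vanish:
= 4/4 = 1 = 1.00

1.00


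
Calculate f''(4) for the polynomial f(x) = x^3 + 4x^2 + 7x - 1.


First derivative:
f'(x) = 3x^2 + 8x + 7
Second derivative:
f''(x) = 6x + 8
Substitute x = 4:
f''(4) = 6 * 4 + 8
= 24 + 8
= 32

32


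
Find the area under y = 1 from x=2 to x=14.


The area under a constant function y = 1 is a rectangle.
Width = 14 - 2 = 12
Height = 1
Area = width * height
= 12 * 1
= 12

12


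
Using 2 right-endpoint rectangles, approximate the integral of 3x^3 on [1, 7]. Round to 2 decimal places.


Right Riemann sum uses right endpoints of each subinterval.
Interval: [1, 7], n = 2
dx = (7 - 1) / 2 = 3
Right endpoints: [4, 7]
f values: [192, 1029]
Sum = dx * (sum of f values)
= 3 * 1221
= 3663 = 3663.00

3663.00


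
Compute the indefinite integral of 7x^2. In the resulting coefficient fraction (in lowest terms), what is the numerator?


Apply the power rule for integration:
integral of ax^n dx = a/(n+1) * x^(n+1) + C
integral of 7x^2 dx
= 7/3 * x^3 + C
The coefficient in lowest terms is 7/3, and its numerator is 7

7


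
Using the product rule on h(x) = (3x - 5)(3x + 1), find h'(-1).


Let u(x) = 3x - 5 and v(x) = 3x + 1
u'(x) = 3
v'(x) = 3
Product rule: h'(x) = u'(x)*v(x) + u(x)*v'(x)
= 3 * (3x + 1) + (3x - 5) * 3
At x = -1:
u(-1) = 3 * (-1) - 5 = -8
v(-1) = 3 * (-1) + 1 = -2
h'(-1) = 3 * (-2) + (-8) * 3
= -6 - 24
= -30

-30


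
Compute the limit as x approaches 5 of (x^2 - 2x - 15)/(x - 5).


Direct substitution gives 0/0, so we factor the numerator.
Factor: (x^2 - 2x - 15) = (x - 5)(x + 3)
Cancel the common factor (x - 5):
(x^2 - 2x - 15)/(x - 5) = (x + 3)
Now substitute x = 5:
= (5) - (-3) = 8

8


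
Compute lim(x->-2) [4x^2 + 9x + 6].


Since polynomials are continuous, we use direct substitution.
lim(x->-2) of 4x^2 + 9x + 6
= 4 * (-2)^2 + 9 * (-2) + 6
= 16 - 18 + 6
= 4

4


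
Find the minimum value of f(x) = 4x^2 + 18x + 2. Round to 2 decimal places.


For a quadratic f(x) = ax^2 + bx + c with a > 0, the minimum is at the vertex.
Vertex x-coordinate: x = -b/(2a)
x = -(18) / (2 * 4)
x = -18/8 = -9/4
Substitute back to find the minimum value:
f(-9/4) = 4 * (-9/4)^2 + 18 * (-9/4) + 2
= 81/4 - 81/2 + 2
= -73/4 = -18.25

-18.25


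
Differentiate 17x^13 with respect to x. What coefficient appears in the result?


We apply the power rule: d/dx [ax^n] = a*n * x^(n-1)
d/dx [17x^13]
= 17 * 13 * x^(13-1)
= 221x^12
The coefficient is 221

221


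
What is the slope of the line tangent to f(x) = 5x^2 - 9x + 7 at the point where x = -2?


The slope of the tangent line equals f'(x) at the point.
f(x) = 5x^2 - 9x + 7
f'(x) = 10x - 9
At x = -2:
f'(-2) = 10 * (-2) - 9
= -20 - 9
= -29

-29


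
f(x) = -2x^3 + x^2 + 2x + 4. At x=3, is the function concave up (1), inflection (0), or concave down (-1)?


Concavity is determined by the sign of f''(x).
f(x) = -2x^3 + x^2 + 2x + 4
f'(x) = -6x^2 + 2x + 2
f''(x) = -12x + 2
f''(3) = -12 * 3 + 2
= -36 + 2
= -34
Since f''(3) < 0, the function is concave down (-1)

-1


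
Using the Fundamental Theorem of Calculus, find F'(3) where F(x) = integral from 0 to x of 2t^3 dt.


By the Fundamental Theorem of Calculus (Part 1):
If F(x) = integral from 0 to x of f(t) dt, then F'(x) = f(x)
Here f(t) = 2t^3
So F'(x) = 2x^3
Evaluate at x = 3:
F'(3) = 2 * 3^3
= 2 * 27
= 54

54


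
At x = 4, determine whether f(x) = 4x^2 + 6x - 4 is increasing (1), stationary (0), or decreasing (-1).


Compute f'(x) to determine behavior:
f'(x) = 8x + 6
f'(4) = 8 * 4 + 6
= 32 + 6
= 38
Since f'(4) > 0, the function is increasing (1)

1


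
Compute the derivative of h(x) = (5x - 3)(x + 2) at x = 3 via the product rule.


Let u(x) = 5x - 3 and v(x) = x + 2
u'(x) = 5
v'(x) = 1
Product rule: h'(x) = u'(x)*v(x) + u(x)*v'(x)
= 5 * (x + 2) + (5x - 3) * 1
At x = 3:
u(3) = 5 * 3 - 3 = 12
v(3) = 1 * 3 + 2 = 5
h'(3) = 5 * 5 + 12 * 1
= 25 + 12
= 37

37


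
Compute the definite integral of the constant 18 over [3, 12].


The integral of a constant k over [a, b] equals k * (b - a).
integral from 3 to 12 of 18 dx
= 18 * (12 - 3)
= 18 * 9
= 162

162


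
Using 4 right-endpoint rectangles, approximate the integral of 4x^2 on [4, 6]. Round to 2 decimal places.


Right Riemann sum uses right endpoints of each subinterval.
Interval: [4, 6], n = 4
dx = (6 - 4) / 4 = 1/2
Right endpoints: [9/2, 5, 11/2, 6]
f values: [81, 100, 121, 144]
Sum = dx * (sum of f values)
= 1/2 * 446
= 223 = 223.00

223.00


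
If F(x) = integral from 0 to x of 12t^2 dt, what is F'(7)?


By the Fundamental Theorem of Calculus (Part 1):
If F(x) = integral from 0 to x of f(t) dt, then F'(x) = f(x)
Here f(t) = 12t^2
So F'(x) = 12x^2
Evaluate at x = 7:
F'(7) = 12 * 7^2
= 12 * 49
= 588

588


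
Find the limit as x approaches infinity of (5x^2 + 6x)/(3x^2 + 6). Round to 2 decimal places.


For limits at infinity with equal-degree polynomials,
we compare leading coefficients.
Numerator leading term: 5x^2
Denominator leading term: 3x^2
Divide both by x^2:
lim = (5 + 6/x) / (3 + 6/x^2)
As x -> infinity, the 1/x and 1/x^2 terms vanish:
= 5/3 ≈ 1.67

1.67


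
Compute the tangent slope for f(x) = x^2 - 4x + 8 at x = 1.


The slope of the tangent line equals f'(x) at the point.
f(x) = x^2 - 4x + 8
f'(x) = 2x - 4
At x = 1:
f'(1) = 2 * 1 - 4
= 2 - 4
= -2

-2


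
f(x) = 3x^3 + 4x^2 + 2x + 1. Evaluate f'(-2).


Differentiate f(x) = 3x^3 + 4x^2 + 2x + 1 term by term:
f'(x) = 9x^2 + 8x + 2
Substitute x = -2:
f'(-2) = 9 * (-2)^2 + 8 * (-2) + 2
= 36 - 16 + 2
= 22

22


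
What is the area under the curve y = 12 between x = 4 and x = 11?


The area under a constant function y = 12 is a rectangle.
Width = 11 - 4 = 7
Height = 12
Area = width * height
= 7 * 12
= 84

84


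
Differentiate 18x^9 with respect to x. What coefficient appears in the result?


We apply the power rule: d/dx [ax^n] = a*n * x^(n-1)
d/dx [18x^9]
= 18 * 9 * x^(9-1)
= 162x^8
The coefficient is 162

162


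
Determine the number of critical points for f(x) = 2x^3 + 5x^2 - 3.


Find where f'(x) = 0:
f(x) = 2x^3 + 5x^2 - 3
f'(x) = 6x^2 + 10x
This is a quadratic in x. Use the discriminant to count real roots.
Discriminant = (10)^2 - 4 * 6 * 0
= 100 - 0
= 100
Since discriminant > 0, f'(x) = 0 has 2 real solutions.
Number of critical points: 2

2


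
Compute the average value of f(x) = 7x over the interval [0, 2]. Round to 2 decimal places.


Average value = 1/(b-a) * integral from a to b of f(x) dx
First compute the integral of 7x:
F(x) = (7/2)x^2
F(2) = 7/2 * 4 + 0 * 2 = 14
F(0) = 7/2 * 0 + 0 * 0 = 0
Integral = 14 - 0 = 14
Average = 14 / (2 - 0) = 14 / 2
= 7 = 7.00

7.00


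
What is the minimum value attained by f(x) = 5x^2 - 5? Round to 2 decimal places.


For a quadratic f(x) = ax^2 + bx + c with a > 0, the minimum is at the vertex.
Vertex x-coordinate: x = -b/(2a)
x = -(0) / (2 * 5)
x = 0/10 = 0
Substitute back to find the minimum value:
f(0) = 5 * 0^2 + 0 * 0 - 5
= 0 + 0 - 5
= -5 = -5.00

-5.00


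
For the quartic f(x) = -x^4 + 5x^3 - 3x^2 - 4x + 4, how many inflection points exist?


Inflection points occur where f''(x) = 0 and concavity changes.
f(x) = -x^4 + 5x^3 - 3x^2 - 4x + 4
f'(x) = -4x^3 + 15x^2 - 6x - 4
f''(x) = -12x^2 + 30x - 6
This is a quadratic in x. Use the discriminant to count real roots.
Discriminant = (30)^2 - 4 * (-12) * (-6)
= 900 - 288
= 612
Since discriminant > 0, f''(x) = 0 has 2 distinct real solutions.
A quadratic with two distinct real roots changes sign at each root, so concavity changes at both.
Number of inflection points: 2

2


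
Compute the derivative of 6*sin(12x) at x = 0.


Apply the chain rule to differentiate 6*sin(12x):
d/dx [6*sin(12x)]
= 6 * cos(12x) * d/dx(12x)
= 6 * 12 * cos(12x)
= 72 * cos(12x)
Evaluate at x = 0:
= 72 * cos(0)
= 72 * 1
= 72

72
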